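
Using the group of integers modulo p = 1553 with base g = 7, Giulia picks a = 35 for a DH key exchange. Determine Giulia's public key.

1308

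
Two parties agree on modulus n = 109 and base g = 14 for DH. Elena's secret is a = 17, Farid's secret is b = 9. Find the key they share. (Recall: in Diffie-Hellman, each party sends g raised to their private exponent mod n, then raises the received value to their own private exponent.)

Farid sends B = g^b mod n = 14^9 mod 109.
14^1 ≡ 14 (mod 109)
14^2 = (14^1)^2 ≡ 14^2 = 196 ≡ 87 (mod 109)
14^4 = (14^2)^2 ≡ 87^2 = 7569 ≡ 48 (mod 109)
14^8 = (14^4)^2 ≡ 48^2 = 2304 ≡ 15 (mod 109)
14^9 = 14^8 · 14^1 ≡ 15 · 14 ≡ 101 (mod 109).
So B = 101. Elena then computes K = B^a mod n = 101^17 mod 109.
101^1 ≡ 101 (mod 109)
101^2 = (101^1)^2 ≡ 101^2 = 10201 ≡ 64 (mod 109)
101^4 = (101^2)^2 ≡ 64^2 = 4096 ≡ 63 (mod 109)
101^8 = (101^4)^2 ≡ 63^2 = 3969 ≡ 45 (mod 109)
101^16 = (101^8)^2 ≡ 45^2 = 2025 ≡ 63 (mod 109)
101^17 = 101^16 · 101^1 ≡ 63 · 101 ≡ 41 (mod 109).

41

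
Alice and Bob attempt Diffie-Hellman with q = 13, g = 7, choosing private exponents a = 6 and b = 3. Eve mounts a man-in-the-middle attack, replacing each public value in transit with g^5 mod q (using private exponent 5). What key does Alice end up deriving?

12

Alice receives Eve's public value M = 7^5 mod 13 instead of the honest one.
7^1 ≡ 7 (mod 13)
7^2 = (7^1)^2 ≡ 7^2 = 49 ≡ 10 (mod 13)
7^4 = (7^2)^2 ≡ 10^2 = 100 ≡ 9 (mod 13)
7^5 = 7^4 · 7^1 ≡ 9 · 7 ≡ 11 (mod 13).
So M = 11. Alice computes K = M^6 mod 13.
11^1 ≡ 11 (mod 13)
11^2 = (11^1)^2 ≡ 11^2 = 121 ≡ 4 (mod 13)
11^4 = (11^2)^2 ≡ 4^2 = 16 ≡ 3 (mod 13)
11^6 = 11^4 · 11^2 ≡ 3 · 4 ≡ 12 (mod 13).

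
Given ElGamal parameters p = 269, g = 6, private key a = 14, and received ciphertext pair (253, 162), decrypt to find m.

Shared mask s = c₁^a mod p = 253^14 mod 269.
253^1 ≡ 253 (mod 269)
253^2 = (253^1)^2 ≡ 253^2 = 64009 ≡ 256 (mod 269)
253^4 = (253^2)^2 ≡ 256^2 = 65536 ≡ 169 (mod 269)
253^8 = (253^4)^2 ≡ 169^2 = 28561 ≡ 47 (mod 269)
253^14 = 253^8 · 253^4 · 253^2 ≡ 47 · 169 · 256 ≡ 37 (mod 269).
So s = 37; s⁻¹ ≡ 80 (mod 269).
m = c₂ · s⁻¹ mod 269 = 162 · 80 mod 269 = 48.

48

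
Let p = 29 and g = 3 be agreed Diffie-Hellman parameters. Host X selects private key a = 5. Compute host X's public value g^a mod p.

11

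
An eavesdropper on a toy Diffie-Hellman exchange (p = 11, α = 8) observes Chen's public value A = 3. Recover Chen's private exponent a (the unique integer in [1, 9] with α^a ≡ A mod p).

6

Try successive powers of 8 modulo 11:
8^1 ≡ 8
8^2 ≡ 9
8^3 ≡ 6
8^4 ≡ 4
8^5 ≡ 10
8^6 ≡ 3
Found: a = 6.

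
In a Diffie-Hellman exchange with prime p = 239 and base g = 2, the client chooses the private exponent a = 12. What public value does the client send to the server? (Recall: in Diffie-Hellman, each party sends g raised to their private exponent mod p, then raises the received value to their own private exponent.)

Public value = 2^12 mod 239.
2^1 ≡ 2 (mod 239)
2^2 = (2^1)^2 ≡ 2^2 = 4 ≡ 4 (mod 239)
2^4 = (2^2)^2 ≡ 4^2 = 16 ≡ 16 (mod 239)
2^8 = (2^4)^2 ≡ 16^2 = 256 ≡ 17 (mod 239)
2^12 = 2^8 · 2^4 ≡ 17 · 16 ≡ 33 (mod 239).

33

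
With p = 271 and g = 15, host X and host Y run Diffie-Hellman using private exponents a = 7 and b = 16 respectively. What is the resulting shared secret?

49

Host Y sends B = g^b mod p = 15^16 mod 271.
15^1 ≡ 15 (mod 271)
15^2 = (15^1)^2 ≡ 15^2 = 225 ≡ 225 (mod 271)
15^4 = (15^2)^2 ≡ 225^2 = 50625 ≡ 219 (mod 271)
15^8 = (15^4)^2 ≡ 219^2 = 47961 ≡ 265 (mod 271)
15^16 = (15^8)^2 ≡ 265^2 = 70225 ≡ 36 (mod 271)
So B = 36. Host X then computes K = B^a mod p = 36^7 mod 271.
36^1 ≡ 36 (mod 271)
36^2 = (36^1)^2 ≡ 36^2 = 1296 ≡ 212 (mod 271)
36^4 = (36^2)^2 ≡ 212^2 = 44944 ≡ 229 (mod 271)
36^7 = 36^4 · 36^2 · 36^1 ≡ 229 · 212 · 36 ≡ 49 (mod 271).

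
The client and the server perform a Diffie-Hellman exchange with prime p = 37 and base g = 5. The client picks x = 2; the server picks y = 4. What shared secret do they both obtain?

The server sends B = g^y mod p = 5^4 mod 37.
5^1 ≡ 5 (mod 37)
5^2 = (5^1)^2 ≡ 5^2 = 25 ≡ 25 (mod 37)
5^4 = (5^2)^2 ≡ 25^2 = 625 ≡ 33 (mod 37)
So B = 33. The client then computes K = B^x mod p = 33^2 mod 37.
33^1 ≡ 33 (mod 37)
33^2 = (33^1)^2 ≡ 33^2 = 1089 ≡ 16 (mod 37)

16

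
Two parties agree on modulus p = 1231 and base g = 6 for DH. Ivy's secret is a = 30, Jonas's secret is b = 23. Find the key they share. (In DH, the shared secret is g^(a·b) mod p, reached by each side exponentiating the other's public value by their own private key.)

1100

Jonas sends B = g^b mod p = 6^23 mod 1231.
6^1 ≡ 6 (mod 1231)
6^2 = (6^1)^2 ≡ 6^2 = 36 ≡ 36 (mod 1231)
6^4 = (6^2)^2 ≡ 36^2 = 1296 ≡ 65 (mod 1231)
6^8 = (6^4)^2 ≡ 65^2 = 4225 ≡ 532 (mod 1231)
6^16 = (6^8)^2 ≡ 532^2 = 283024 ≡ 1125 (mod 1231)
6^23 = 6^16 · 6^4 · 6^2 · 6^1 ≡ 1125 · 65 · 36 · 6 ≡ 39 (mod 1231).
So B = 39. Ivy then computes K = B^a mod p = 39^30 mod 1231.
39^1 ≡ 39 (mod 1231)
39^2 = (39^1)^2 ≡ 39^2 = 1521 ≡ 290 (mod 1231)
39^4 = (39^2)^2 ≡ 290^2 = 84100 ≡ 392 (mod 1231)
39^8 = (39^4)^2 ≡ 392^2 = 153664 ≡ 1020 (mod 1231)
39^16 = (39^8)^2 ≡ 1020^2 = 1040400 ≡ 205 (mod 1231)
39^30 = 39^16 · 39^8 · 39^4 · 39^2 ≡ 205 · 1020 · 392 · 290 ≡ 1100 (mod 1231).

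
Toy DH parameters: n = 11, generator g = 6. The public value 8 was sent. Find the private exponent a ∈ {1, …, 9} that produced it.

Try successive powers of 6 modulo 11:
6^1 ≡ 6
6^2 ≡ 3
6^3 ≡ 7
6^4 ≡ 9
6^5 ≡ 10
6^6 ≡ 5
6^7 ≡ 8
Found: a = 7.

7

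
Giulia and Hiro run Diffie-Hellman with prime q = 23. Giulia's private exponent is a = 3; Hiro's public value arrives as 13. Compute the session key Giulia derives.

Shared key K = 13^3 mod 23.
13^1 ≡ 13 (mod 23)
13^2 = (13^1)^2 ≡ 13^2 = 169 ≡ 8 (mod 23)
13^3 = 13^2 · 13^1 ≡ 8 · 13 ≡ 12 (mod 23).

12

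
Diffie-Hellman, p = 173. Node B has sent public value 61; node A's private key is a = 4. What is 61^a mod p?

Shared key K = 61^4 mod 173.
61^1 ≡ 61 (mod 173)
61^2 = (61^1)^2 ≡ 61^2 = 3721 ≡ 88 (mod 173)
61^4 = (61^2)^2 ≡ 88^2 = 7744 ≡ 132 (mod 173)

132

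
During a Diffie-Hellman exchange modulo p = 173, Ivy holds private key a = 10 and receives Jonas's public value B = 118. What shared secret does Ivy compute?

124

Shared key K = 118^10 mod 173.
118^1 ≡ 118 (mod 173)
118^2 = (118^1)^2 ≡ 118^2 = 13924 ≡ 84 (mod 173)
118^4 = (118^2)^2 ≡ 84^2 = 7056 ≡ 136 (mod 173)
118^8 = (118^4)^2 ≡ 136^2 = 18496 ≡ 158 (mod 173)
118^10 = 118^8 · 118^2 ≡ 158 · 84 ≡ 124 (mod 173).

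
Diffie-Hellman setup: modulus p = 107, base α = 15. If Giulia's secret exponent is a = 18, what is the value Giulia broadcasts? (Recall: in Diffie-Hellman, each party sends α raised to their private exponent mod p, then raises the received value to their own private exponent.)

Public value = 15^18 (mod 107).
15^1 ≡ 15 (mod 107)
15^2 = (15^1)^2 ≡ 15^2 = 225 ≡ 11 (mod 107)
15^4 = (15^2)^2 ≡ 11^2 = 121 ≡ 14 (mod 107)
15^8 = (15^4)^2 ≡ 14^2 = 196 ≡ 89 (mod 107)
15^16 = (15^8)^2 ≡ 89^2 = 7921 ≡ 3 (mod 107)
15^18 = 15^16 · 15^2 ≡ 3 · 11 ≡ 33 (mod 107).

33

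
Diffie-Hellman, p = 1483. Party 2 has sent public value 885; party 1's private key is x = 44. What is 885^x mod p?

Shared key K = 885^44 mod 1483.
885^1 ≡ 885 (mod 1483)
885^2 = (885^1)^2 ≡ 885^2 = 783225 ≡ 201 (mod 1483)
885^4 = (885^2)^2 ≡ 201^2 = 40401 ≡ 360 (mod 1483)
885^8 = (885^4)^2 ≡ 360^2 = 129600 ≡ 579 (mod 1483)
885^16 = (885^8)^2 ≡ 579^2 = 335241 ≡ 83 (mod 1483)
885^32 = (885^16)^2 ≡ 83^2 = 6889 ≡ 957 (mod 1483)
885^44 = 885^32 · 885^8 · 885^4 ≡ 957 · 579 · 360 ≡ 233 (mod 1483).

233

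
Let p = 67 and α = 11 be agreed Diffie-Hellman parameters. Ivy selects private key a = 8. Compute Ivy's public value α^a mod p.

19

Public value = 11^8 mod 67.
11^1 ≡ 11 (mod 67)
11^2 = (11^1)^2 ≡ 11^2 = 121 ≡ 54 (mod 67)
11^4 = (11^2)^2 ≡ 54^2 = 2916 ≡ 35 (mod 67)
11^8 = (11^4)^2 ≡ 35^2 = 1225 ≡ 19 (mod 67)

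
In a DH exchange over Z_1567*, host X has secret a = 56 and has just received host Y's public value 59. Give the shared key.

876

Shared key K = 59^56 mod 1567.
59^1 ≡ 59 (mod 1567)
59^2 = (59^1)^2 ≡ 59^2 = 3481 ≡ 347 (mod 1567)
59^4 = (59^2)^2 ≡ 347^2 = 120409 ≡ 1317 (mod 1567)
59^8 = (59^4)^2 ≡ 1317^2 = 1734489 ≡ 1387 (mod 1567)
59^16 = (59^8)^2 ≡ 1387^2 = 1923769 ≡ 1060 (mod 1567)
59^32 = (59^16)^2 ≡ 1060^2 = 1123600 ≡ 61 (mod 1567)
59^56 = 59^32 · 59^16 · 59^8 ≡ 61 · 1060 · 1387 ≡ 876 (mod 1567).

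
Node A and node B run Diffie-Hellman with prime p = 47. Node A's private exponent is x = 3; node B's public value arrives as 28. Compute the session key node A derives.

3

Shared key K = 28^3 mod 47.
28^1 ≡ 28 (mod 47)
28^2 = (28^1)^2 ≡ 28^2 = 784 ≡ 32 (mod 47)
28^3 = 28^2 · 28^1 ≡ 32 · 28 ≡ 3 (mod 47).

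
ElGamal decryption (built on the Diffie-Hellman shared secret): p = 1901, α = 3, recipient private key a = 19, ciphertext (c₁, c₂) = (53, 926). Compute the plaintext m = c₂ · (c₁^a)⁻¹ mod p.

Shared mask s = c₁^a mod p = 53^19 mod 1901.
53^1 ≡ 53 (mod 1901)
53^2 = (53^1)^2 ≡ 53^2 = 2809 ≡ 908 (mod 1901)
53^4 = (53^2)^2 ≡ 908^2 = 824464 ≡ 1331 (mod 1901)
53^8 = (53^4)^2 ≡ 1331^2 = 1771561 ≡ 1730 (mod 1901)
53^16 = (53^8)^2 ≡ 1730^2 = 2992900 ≡ 726 (mod 1901)
53^19 = 53^16 · 53^2 · 53^1 ≡ 726 · 908 · 53 ≡ 1446 (mod 1901).
So s = 1446; s⁻¹ ≡ 798 (mod 1901).
m = c₂ · s⁻¹ mod 1901 = 926 · 798 mod 1901 = 1360.

1360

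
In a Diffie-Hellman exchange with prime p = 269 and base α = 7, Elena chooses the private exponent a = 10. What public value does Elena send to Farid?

232

Public value = 7^10 mod 269.
7^1 ≡ 7 (mod 269)
7^2 = (7^1)^2 ≡ 7^2 = 49 ≡ 49 (mod 269)
7^4 = (7^2)^2 ≡ 49^2 = 2401 ≡ 249 (mod 269)
7^8 = (7^4)^2 ≡ 249^2 = 62001 ≡ 131 (mod 269)
7^10 = 7^8 · 7^2 ≡ 131 · 49 ≡ 232 (mod 269).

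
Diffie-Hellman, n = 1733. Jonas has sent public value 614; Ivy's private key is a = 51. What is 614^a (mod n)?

Shared key K = 614^51 mod 1733.
614^1 ≡ 614 (mod 1733)
614^2 = (614^1)^2 ≡ 614^2 = 376996 ≡ 935 (mod 1733)
614^4 = (614^2)^2 ≡ 935^2 = 874225 ≡ 793 (mod 1733)
614^8 = (614^4)^2 ≡ 793^2 = 628849 ≡ 1503 (mod 1733)
614^16 = (614^8)^2 ≡ 1503^2 = 2259009 ≡ 910 (mod 1733)
614^32 = (614^16)^2 ≡ 910^2 = 828100 ≡ 1459 (mod 1733)
614^51 = 614^32 · 614^16 · 614^2 · 614^1 ≡ 1459 · 910 · 935 · 614 ≡ 223 (mod 1733).

223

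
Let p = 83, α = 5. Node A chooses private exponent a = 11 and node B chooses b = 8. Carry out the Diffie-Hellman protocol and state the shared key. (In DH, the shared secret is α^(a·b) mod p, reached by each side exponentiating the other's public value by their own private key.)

21

Node A sends A = α^a mod p = 5^11 mod 83.
5^1 ≡ 5 (mod 83)
5^2 = (5^1)^2 ≡ 5^2 = 25 ≡ 25 (mod 83)
5^4 = (5^2)^2 ≡ 25^2 = 625 ≡ 44 (mod 83)
5^8 = (5^4)^2 ≡ 44^2 = 1936 ≡ 27 (mod 83)
5^11 = 5^8 · 5^2 · 5^1 ≡ 27 · 25 · 5 ≡ 55 (mod 83).
So A = 55. Node B then computes K = A^b mod p = 55^8 mod 83.
55^1 ≡ 55 (mod 83)
55^2 = (55^1)^2 ≡ 55^2 = 3025 ≡ 37 (mod 83)
55^4 = (55^2)^2 ≡ 37^2 = 1369 ≡ 41 (mod 83)
55^8 = (55^4)^2 ≡ 41^2 = 1681 ≡ 21 (mod 83)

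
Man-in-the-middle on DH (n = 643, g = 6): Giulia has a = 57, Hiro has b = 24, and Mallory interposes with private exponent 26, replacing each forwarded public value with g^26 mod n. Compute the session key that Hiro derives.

217

Hiro receives Mallory's public value M = 6^26 mod 643 instead of the honest one.
6^1 ≡ 6 (mod 643)
6^2 = (6^1)^2 ≡ 6^2 = 36 ≡ 36 (mod 643)
6^4 = (6^2)^2 ≡ 36^2 = 1296 ≡ 10 (mod 643)
6^8 = (6^4)^2 ≡ 10^2 = 100 ≡ 100 (mod 643)
6^16 = (6^8)^2 ≡ 100^2 = 10000 ≡ 355 (mod 643)
6^26 = 6^16 · 6^8 · 6^2 ≡ 355 · 100 · 36 ≡ 359 (mod 643).
So M = 359. Hiro computes K = M^24 mod 643.
359^1 ≡ 359 (mod 643)
359^2 = (359^1)^2 ≡ 359^2 = 128881 ≡ 281 (mod 643)
359^4 = (359^2)^2 ≡ 281^2 = 78961 ≡ 515 (mod 643)
359^8 = (359^4)^2 ≡ 515^2 = 265225 ≡ 309 (mod 643)
359^16 = (359^8)^2 ≡ 309^2 = 95481 ≡ 317 (mod 643)
359^24 = 359^16 · 359^8 ≡ 317 · 309 ≡ 217 (mod 643).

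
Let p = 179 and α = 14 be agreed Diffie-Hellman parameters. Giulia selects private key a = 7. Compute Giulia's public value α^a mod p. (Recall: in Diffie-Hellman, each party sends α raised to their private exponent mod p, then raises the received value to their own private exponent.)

Public value = 14^7 mod 179.
14^1 ≡ 14 (mod 179)
14^2 = (14^1)^2 ≡ 14^2 = 196 ≡ 17 (mod 179)
14^4 = (14^2)^2 ≡ 17^2 = 289 ≡ 110 (mod 179)
14^7 = 14^4 · 14^2 · 14^1 ≡ 110 · 17 · 14 ≡ 46 (mod 179).

46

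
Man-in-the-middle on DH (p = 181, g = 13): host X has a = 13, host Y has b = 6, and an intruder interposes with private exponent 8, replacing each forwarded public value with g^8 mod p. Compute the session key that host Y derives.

Host Y receives an intruder's public value M = 13^8 mod 181 instead of the honest one.
13^1 ≡ 13 (mod 181)
13^2 = (13^1)^2 ≡ 13^2 = 169 ≡ 169 (mod 181)
13^4 = (13^2)^2 ≡ 169^2 = 28561 ≡ 144 (mod 181)
13^8 = (13^4)^2 ≡ 144^2 = 20736 ≡ 102 (mod 181)
So M = 102. Host Y computes K = M^6 mod 181.
102^1 ≡ 102 (mod 181)
102^2 = (102^1)^2 ≡ 102^2 = 10404 ≡ 87 (mod 181)
102^4 = (102^2)^2 ≡ 87^2 = 7569 ≡ 148 (mod 181)
102^6 = 102^4 · 102^2 ≡ 148 · 87 ≡ 25 (mod 181).

25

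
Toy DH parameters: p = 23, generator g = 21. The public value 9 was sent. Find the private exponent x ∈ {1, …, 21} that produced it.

16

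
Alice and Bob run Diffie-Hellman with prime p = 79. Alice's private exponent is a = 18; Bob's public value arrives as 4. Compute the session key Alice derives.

10

Shared key K = 4^18 mod 79.
4^1 ≡ 4 (mod 79)
4^2 = (4^1)^2 ≡ 4^2 = 16 ≡ 16 (mod 79)
4^4 = (4^2)^2 ≡ 16^2 = 256 ≡ 19 (mod 79)
4^8 = (4^4)^2 ≡ 19^2 = 361 ≡ 45 (mod 79)
4^16 = (4^8)^2 ≡ 45^2 = 2025 ≡ 50 (mod 79)
4^18 = 4^16 · 4^2 ≡ 50 · 16 ≡ 10 (mod 79).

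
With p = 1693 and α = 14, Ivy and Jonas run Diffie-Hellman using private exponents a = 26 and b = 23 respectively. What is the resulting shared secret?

Jonas sends B = α^b mod p = 14^23 mod 1693.
14^1 ≡ 14 (mod 1693)
14^2 = (14^1)^2 ≡ 14^2 = 196 ≡ 196 (mod 1693)
14^4 = (14^2)^2 ≡ 196^2 = 38416 ≡ 1170 (mod 1693)
14^8 = (14^4)^2 ≡ 1170^2 = 1368900 ≡ 956 (mod 1693)
14^16 = (14^8)^2 ≡ 956^2 = 913936 ≡ 1409 (mod 1693)
14^23 = 14^16 · 14^4 · 14^2 · 14^1 ≡ 1409 · 1170 · 196 · 14 ≡ 681 (mod 1693).
So B = 681. Ivy then computes K = B^a mod p = 681^26 mod 1693.
681^1 ≡ 681 (mod 1693)
681^2 = (681^1)^2 ≡ 681^2 = 463761 ≡ 1572 (mod 1693)
681^4 = (681^2)^2 ≡ 1572^2 = 2471184 ≡ 1097 (mod 1693)
681^8 = (681^4)^2 ≡ 1097^2 = 1203409 ≡ 1379 (mod 1693)
681^16 = (681^8)^2 ≡ 1379^2 = 1901641 ≡ 402 (mod 1693)
681^26 = 681^16 · 681^8 · 681^2 ≡ 402 · 1379 · 1572 ≡ 1035 (mod 1693).

1035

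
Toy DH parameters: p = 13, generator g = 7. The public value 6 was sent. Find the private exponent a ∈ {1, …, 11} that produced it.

Try successive powers of 7 modulo 13:
7^1 ≡ 7
7^2 ≡ 10
7^3 ≡ 5
7^4 ≡ 9
7^5 ≡ 11
7^6 ≡ 12
7^7 ≡ 6
Found: a = 7.

7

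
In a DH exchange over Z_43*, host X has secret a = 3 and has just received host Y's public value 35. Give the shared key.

Shared key K = 35^3 mod 43.
35^1 ≡ 35 (mod 43)
35^2 = (35^1)^2 ≡ 35^2 = 1225 ≡ 21 (mod 43)
35^3 = 35^2 · 35^1 ≡ 21 · 35 ≡ 4 (mod 43).

4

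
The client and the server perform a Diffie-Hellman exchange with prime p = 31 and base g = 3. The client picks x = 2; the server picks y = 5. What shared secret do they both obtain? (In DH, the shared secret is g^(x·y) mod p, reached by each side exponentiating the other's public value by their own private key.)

The server sends B = g^y mod p = 3^5 mod 31.
3^1 ≡ 3 (mod 31)
3^2 = (3^1)^2 ≡ 3^2 = 9 ≡ 9 (mod 31)
3^4 = (3^2)^2 ≡ 9^2 = 81 ≡ 19 (mod 31)
3^5 = 3^4 · 3^1 ≡ 19 · 3 ≡ 26 (mod 31).
So B = 26. The client then computes K = B^x mod p = 26^2 mod 31.
26^1 ≡ 26 (mod 31)
26^2 = (26^1)^2 ≡ 26^2 = 676 ≡ 25 (mod 31)

25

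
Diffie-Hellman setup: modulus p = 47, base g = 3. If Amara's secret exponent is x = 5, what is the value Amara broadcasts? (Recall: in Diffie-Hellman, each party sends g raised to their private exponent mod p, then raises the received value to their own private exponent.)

8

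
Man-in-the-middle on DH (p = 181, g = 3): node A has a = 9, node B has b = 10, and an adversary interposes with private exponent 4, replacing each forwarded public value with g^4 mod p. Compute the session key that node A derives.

Node A receives an adversary's public value M = 3^4 mod 181 instead of the honest one.
3^1 ≡ 3 (mod 181)
3^2 = (3^1)^2 ≡ 3^2 = 9 ≡ 9 (mod 181)
3^4 = (3^2)^2 ≡ 9^2 = 81 ≡ 81 (mod 181)
So M = 81. Node A computes K = M^9 mod 181.
81^1 ≡ 81 (mod 181)
81^2 = (81^1)^2 ≡ 81^2 = 6561 ≡ 45 (mod 181)
81^4 = (81^2)^2 ≡ 45^2 = 2025 ≡ 34 (mod 181)
81^8 = (81^4)^2 ≡ 34^2 = 1156 ≡ 70 (mod 181)
81^9 = 81^8 · 81^1 ≡ 70 · 81 ≡ 59 (mod 181).

59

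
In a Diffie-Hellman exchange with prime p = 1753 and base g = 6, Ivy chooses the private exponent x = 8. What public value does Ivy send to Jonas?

242

Public value = 6^8 mod 1753.
6^1 ≡ 6 (mod 1753)
6^2 = (6^1)^2 ≡ 6^2 = 36 ≡ 36 (mod 1753)
6^4 = (6^2)^2 ≡ 36^2 = 1296 ≡ 1296 (mod 1753)
6^8 = (6^4)^2 ≡ 1296^2 = 1679616 ≡ 242 (mod 1753)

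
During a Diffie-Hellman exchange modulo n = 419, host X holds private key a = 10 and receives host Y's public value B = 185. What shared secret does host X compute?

178

Shared key K = 185^10 mod 419.
185^1 ≡ 185 (mod 419)
185^2 = (185^1)^2 ≡ 185^2 = 34225 ≡ 286 (mod 419)
185^4 = (185^2)^2 ≡ 286^2 = 81796 ≡ 91 (mod 419)
185^8 = (185^4)^2 ≡ 91^2 = 8281 ≡ 320 (mod 419)
185^10 = 185^8 · 185^2 ≡ 320 · 286 ≡ 178 (mod 419).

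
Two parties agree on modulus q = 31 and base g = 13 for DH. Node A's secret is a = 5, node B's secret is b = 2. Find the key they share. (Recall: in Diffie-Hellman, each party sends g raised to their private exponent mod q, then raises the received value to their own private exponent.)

Node B sends B = g^b mod q = 13^2 mod 31.
13^1 ≡ 13 (mod 31)
13^2 = (13^1)^2 ≡ 13^2 = 169 ≡ 14 (mod 31)
So B = 14. Node A then computes K = B^a mod q = 14^5 mod 31.
14^1 ≡ 14 (mod 31)
14^2 = (14^1)^2 ≡ 14^2 = 196 ≡ 10 (mod 31)
14^4 = (14^2)^2 ≡ 10^2 = 100 ≡ 7 (mod 31)
14^5 = 14^4 · 14^1 ≡ 7 · 14 ≡ 5 (mod 31).

5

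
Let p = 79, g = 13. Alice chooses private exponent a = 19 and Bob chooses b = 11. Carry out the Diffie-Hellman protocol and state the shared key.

Alice sends A = g^a mod p = 13^19 mod 79.
13^1 ≡ 13 (mod 79)
13^2 = (13^1)^2 ≡ 13^2 = 169 ≡ 11 (mod 79)
13^4 = (13^2)^2 ≡ 11^2 = 121 ≡ 42 (mod 79)
13^8 = (13^4)^2 ≡ 42^2 = 1764 ≡ 26 (mod 79)
13^16 = (13^8)^2 ≡ 26^2 = 676 ≡ 44 (mod 79)
13^19 = 13^16 · 13^2 · 13^1 ≡ 44 · 11 · 13 ≡ 51 (mod 79).
So A = 51. Bob then computes K = A^b mod p = 51^11 mod 79.
51^1 ≡ 51 (mod 79)
51^2 = (51^1)^2 ≡ 51^2 = 2601 ≡ 73 (mod 79)
51^4 = (51^2)^2 ≡ 73^2 = 5329 ≡ 36 (mod 79)
51^8 = (51^4)^2 ≡ 36^2 = 1296 ≡ 32 (mod 79)
51^11 = 51^8 · 51^2 · 51^1 ≡ 32 · 73 · 51 ≡ 4 (mod 79).

4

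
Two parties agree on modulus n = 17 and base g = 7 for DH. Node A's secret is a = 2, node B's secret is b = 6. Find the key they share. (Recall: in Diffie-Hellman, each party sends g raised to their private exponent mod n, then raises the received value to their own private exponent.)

13

Node A sends A = g^a mod n = 7^2 mod 17.
7^1 ≡ 7 (mod 17)
7^2 = (7^1)^2 ≡ 7^2 = 49 ≡ 15 (mod 17)
So A = 15. Node B then computes K = A^b mod n = 15^6 mod 17.
15^1 ≡ 15 (mod 17)
15^2 = (15^1)^2 ≡ 15^2 = 225 ≡ 4 (mod 17)
15^4 = (15^2)^2 ≡ 4^2 = 16 ≡ 16 (mod 17)
15^6 = 15^4 · 15^2 ≡ 16 · 4 ≡ 13 (mod 17).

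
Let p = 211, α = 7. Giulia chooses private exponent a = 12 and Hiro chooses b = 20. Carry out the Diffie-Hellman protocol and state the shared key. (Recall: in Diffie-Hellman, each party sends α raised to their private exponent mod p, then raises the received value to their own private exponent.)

58

Giulia sends A = α^a mod p = 7^12 mod 211.
7^1 ≡ 7 (mod 211)
7^2 = (7^1)^2 ≡ 7^2 = 49 ≡ 49 (mod 211)
7^4 = (7^2)^2 ≡ 49^2 = 2401 ≡ 80 (mod 211)
7^8 = (7^4)^2 ≡ 80^2 = 6400 ≡ 70 (mod 211)
7^12 = 7^8 · 7^4 ≡ 70 · 80 ≡ 114 (mod 211).
So A = 114. Hiro then computes K = A^b mod p = 114^20 mod 211.
114^1 ≡ 114 (mod 211)
114^2 = (114^1)^2 ≡ 114^2 = 12996 ≡ 125 (mod 211)
114^4 = (114^2)^2 ≡ 125^2 = 15625 ≡ 11 (mod 211)
114^8 = (114^4)^2 ≡ 11^2 = 121 ≡ 121 (mod 211)
114^16 = (114^8)^2 ≡ 121^2 = 14641 ≡ 82 (mod 211)
114^20 = 114^16 · 114^4 ≡ 82 · 11 ≡ 58 (mod 211).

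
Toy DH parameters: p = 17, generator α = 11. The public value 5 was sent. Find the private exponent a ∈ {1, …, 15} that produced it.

3

Try successive powers of 11 modulo 17:
11^1 ≡ 11
11^2 ≡ 2
11^3 ≡ 5
Found: a = 3.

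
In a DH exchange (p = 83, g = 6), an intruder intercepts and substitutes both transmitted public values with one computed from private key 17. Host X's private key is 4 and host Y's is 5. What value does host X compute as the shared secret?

75

Host X receives an intruder's public value M = 6^17 mod 83 instead of the honest one.
6^1 ≡ 6 (mod 83)
6^2 = (6^1)^2 ≡ 6^2 = 36 ≡ 36 (mod 83)
6^4 = (6^2)^2 ≡ 36^2 = 1296 ≡ 51 (mod 83)
6^8 = (6^4)^2 ≡ 51^2 = 2601 ≡ 28 (mod 83)
6^16 = (6^8)^2 ≡ 28^2 = 784 ≡ 37 (mod 83)
6^17 = 6^16 · 6^1 ≡ 37 · 6 ≡ 56 (mod 83).
So M = 56. Host X computes K = M^4 mod 83.
56^1 ≡ 56 (mod 83)
56^2 = (56^1)^2 ≡ 56^2 = 3136 ≡ 65 (mod 83)
56^4 = (56^2)^2 ≡ 65^2 = 4225 ≡ 75 (mod 83)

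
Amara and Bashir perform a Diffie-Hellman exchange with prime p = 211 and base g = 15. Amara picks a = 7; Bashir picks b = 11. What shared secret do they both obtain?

197

Amara sends A = g^a mod p = 15^7 mod 211.
15^1 ≡ 15 (mod 211)
15^2 = (15^1)^2 ≡ 15^2 = 225 ≡ 14 (mod 211)
15^4 = (15^2)^2 ≡ 14^2 = 196 ≡ 196 (mod 211)
15^7 = 15^4 · 15^2 · 15^1 ≡ 196 · 14 · 15 ≡ 15 (mod 211).
So A = 15. Bashir then computes K = A^b mod p = 15^11 mod 211.
15^1 ≡ 15 (mod 211)
15^2 = (15^1)^2 ≡ 15^2 = 225 ≡ 14 (mod 211)
15^4 = (15^2)^2 ≡ 14^2 = 196 ≡ 196 (mod 211)
15^8 = (15^4)^2 ≡ 196^2 = 38416 ≡ 14 (mod 211)
15^11 = 15^8 · 15^2 · 15^1 ≡ 14 · 14 · 15 ≡ 197 (mod 211).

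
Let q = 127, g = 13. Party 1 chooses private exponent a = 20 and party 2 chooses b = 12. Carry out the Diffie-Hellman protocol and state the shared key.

Party 2 sends B = g^b mod q = 13^12 mod 127.
13^1 ≡ 13 (mod 127)
13^2 = (13^1)^2 ≡ 13^2 = 169 ≡ 42 (mod 127)
13^4 = (13^2)^2 ≡ 42^2 = 1764 ≡ 113 (mod 127)
13^8 = (13^4)^2 ≡ 113^2 = 12769 ≡ 69 (mod 127)
13^12 = 13^8 · 13^4 ≡ 69 · 113 ≡ 50 (mod 127).
So B = 50. Party 1 then computes K = B^a mod q = 50^20 mod 127.
50^1 ≡ 50 (mod 127)
50^2 = (50^1)^2 ≡ 50^2 = 2500 ≡ 87 (mod 127)
50^4 = (50^2)^2 ≡ 87^2 = 7569 ≡ 76 (mod 127)
50^8 = (50^4)^2 ≡ 76^2 = 5776 ≡ 61 (mod 127)
50^16 = (50^8)^2 ≡ 61^2 = 3721 ≡ 38 (mod 127)
50^20 = 50^16 · 50^4 ≡ 38 · 76 ≡ 94 (mod 127).

94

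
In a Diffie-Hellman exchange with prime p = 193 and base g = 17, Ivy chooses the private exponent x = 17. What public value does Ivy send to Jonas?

132

Public value = 17^17 (mod 193).
17^1 ≡ 17 (mod 193)
17^2 = (17^1)^2 ≡ 17^2 = 289 ≡ 96 (mod 193)
17^4 = (17^2)^2 ≡ 96^2 = 9216 ≡ 145 (mod 193)
17^8 = (17^4)^2 ≡ 145^2 = 21025 ≡ 181 (mod 193)
17^16 = (17^8)^2 ≡ 181^2 = 32761 ≡ 144 (mod 193)
17^17 = 17^16 · 17^1 ≡ 144 · 17 ≡ 132 (mod 193).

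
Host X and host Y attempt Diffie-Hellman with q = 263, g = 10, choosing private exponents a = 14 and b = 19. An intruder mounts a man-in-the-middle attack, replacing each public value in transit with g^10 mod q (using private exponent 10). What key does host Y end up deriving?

Host Y receives an intruder's public value M = 10^10 mod 263 instead of the honest one.
10^1 ≡ 10 (mod 263)
10^2 = (10^1)^2 ≡ 10^2 = 100 ≡ 100 (mod 263)
10^4 = (10^2)^2 ≡ 100^2 = 10000 ≡ 6 (mod 263)
10^8 = (10^4)^2 ≡ 6^2 = 36 ≡ 36 (mod 263)
10^10 = 10^8 · 10^2 ≡ 36 · 100 ≡ 181 (mod 263).
So M = 181. Host Y computes K = M^19 mod 263.
181^1 ≡ 181 (mod 263)
181^2 = (181^1)^2 ≡ 181^2 = 32761 ≡ 149 (mod 263)
181^4 = (181^2)^2 ≡ 149^2 = 22201 ≡ 109 (mod 263)
181^8 = (181^4)^2 ≡ 109^2 = 11881 ≡ 46 (mod 263)
181^16 = (181^8)^2 ≡ 46^2 = 2116 ≡ 12 (mod 263)
181^19 = 181^16 · 181^2 · 181^1 ≡ 12 · 149 · 181 ≡ 138 (mod 263).

138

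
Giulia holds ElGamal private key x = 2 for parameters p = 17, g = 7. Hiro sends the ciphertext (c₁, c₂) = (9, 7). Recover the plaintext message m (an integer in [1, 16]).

11

Shared mask s = c₁^x mod p = 9^2 mod 17.
9^1 ≡ 9 (mod 17)
9^2 = (9^1)^2 ≡ 9^2 = 81 ≡ 13 (mod 17)
So s = 13; s⁻¹ ≡ 4 (mod 17).
m = c₂ · s⁻¹ mod 17 = 7 · 4 mod 17 = 11.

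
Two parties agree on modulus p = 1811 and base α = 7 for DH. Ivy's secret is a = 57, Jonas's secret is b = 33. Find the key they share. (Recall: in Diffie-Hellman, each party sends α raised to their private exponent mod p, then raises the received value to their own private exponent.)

Jonas sends B = α^b mod p = 7^33 mod 1811.
7^1 ≡ 7 (mod 1811)
7^2 = (7^1)^2 ≡ 7^2 = 49 ≡ 49 (mod 1811)
7^4 = (7^2)^2 ≡ 49^2 = 2401 ≡ 590 (mod 1811)
7^8 = (7^4)^2 ≡ 590^2 = 348100 ≡ 388 (mod 1811)
7^16 = (7^8)^2 ≡ 388^2 = 150544 ≡ 231 (mod 1811)
7^32 = (7^16)^2 ≡ 231^2 = 53361 ≡ 842 (mod 1811)
7^33 = 7^32 · 7^1 ≡ 842 · 7 ≡ 461 (mod 1811).
So B = 461. Ivy then computes K = B^a mod p = 461^57 mod 1811.
461^1 ≡ 461 (mod 1811)
461^2 = (461^1)^2 ≡ 461^2 = 212521 ≡ 634 (mod 1811)
461^4 = (461^2)^2 ≡ 634^2 = 401956 ≡ 1725 (mod 1811)
461^8 = (461^4)^2 ≡ 1725^2 = 2975625 ≡ 152 (mod 1811)
461^16 = (461^8)^2 ≡ 152^2 = 23104 ≡ 1372 (mod 1811)
461^32 = (461^16)^2 ≡ 1372^2 = 1882384 ≡ 755 (mod 1811)
461^57 = 461^32 · 461^16 · 461^8 · 461^1 ≡ 755 · 1372 · 152 · 461 ≡ 1525 (mod 1811).

1525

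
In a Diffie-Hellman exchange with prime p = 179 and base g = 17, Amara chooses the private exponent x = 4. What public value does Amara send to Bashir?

Public value = 17^4 (mod 179).
17^1 ≡ 17 (mod 179)
17^2 = (17^1)^2 ≡ 17^2 = 289 ≡ 110 (mod 179)
17^4 = (17^2)^2 ≡ 110^2 = 12100 ≡ 107 (mod 179)

107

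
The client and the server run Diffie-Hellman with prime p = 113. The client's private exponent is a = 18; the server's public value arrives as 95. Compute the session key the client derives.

98

Shared key K = 95^18 mod 113.
95^1 ≡ 95 (mod 113)
95^2 = (95^1)^2 ≡ 95^2 = 9025 ≡ 98 (mod 113)
95^4 = (95^2)^2 ≡ 98^2 = 9604 ≡ 112 (mod 113)
95^8 = (95^4)^2 ≡ 112^2 = 12544 ≡ 1 (mod 113)
95^16 = (95^8)^2 ≡ 1^2 = 1 ≡ 1 (mod 113)
95^18 = 95^16 · 95^2 ≡ 1 · 98 ≡ 98 (mod 113).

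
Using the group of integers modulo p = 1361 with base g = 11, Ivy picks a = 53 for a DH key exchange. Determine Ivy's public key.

1137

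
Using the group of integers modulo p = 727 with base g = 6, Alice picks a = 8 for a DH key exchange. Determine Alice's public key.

Public value = 6^8 mod 727.
6^1 ≡ 6 (mod 727)
6^2 = (6^1)^2 ≡ 6^2 = 36 ≡ 36 (mod 727)
6^4 = (6^2)^2 ≡ 36^2 = 1296 ≡ 569 (mod 727)
6^8 = (6^4)^2 ≡ 569^2 = 323761 ≡ 246 (mod 727)

246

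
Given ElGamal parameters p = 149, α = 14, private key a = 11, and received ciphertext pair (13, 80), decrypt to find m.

134

Shared mask s = c₁^a mod p = 13^11 mod 149.
13^1 ≡ 13 (mod 149)
13^2 = (13^1)^2 ≡ 13^2 = 169 ≡ 20 (mod 149)
13^4 = (13^2)^2 ≡ 20^2 = 400 ≡ 102 (mod 149)
13^8 = (13^4)^2 ≡ 102^2 = 10404 ≡ 123 (mod 149)
13^11 = 13^8 · 13^2 · 13^1 ≡ 123 · 20 · 13 ≡ 94 (mod 149).
So s = 94; s⁻¹ ≡ 65 (mod 149).
m = c₂ · s⁻¹ mod 149 = 80 · 65 mod 149 = 134.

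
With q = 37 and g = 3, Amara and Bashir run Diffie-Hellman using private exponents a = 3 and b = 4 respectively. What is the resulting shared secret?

Bashir sends B = g^b mod q = 3^4 mod 37.
3^1 ≡ 3 (mod 37)
3^2 = (3^1)^2 ≡ 3^2 = 9 ≡ 9 (mod 37)
3^4 = (3^2)^2 ≡ 9^2 = 81 ≡ 7 (mod 37)
So B = 7. Amara then computes K = B^a mod q = 7^3 mod 37.
7^1 ≡ 7 (mod 37)
7^2 = (7^1)^2 ≡ 7^2 = 49 ≡ 12 (mod 37)
7^3 = 7^2 · 7^1 ≡ 12 · 7 ≡ 10 (mod 37).

10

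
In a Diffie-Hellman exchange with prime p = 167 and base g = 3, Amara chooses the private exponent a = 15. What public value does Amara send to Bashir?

Public value = 3^15 mod 167.
3^1 ≡ 3 (mod 167)
3^2 = (3^1)^2 ≡ 3^2 = 9 ≡ 9 (mod 167)
3^4 = (3^2)^2 ≡ 9^2 = 81 ≡ 81 (mod 167)
3^8 = (3^4)^2 ≡ 81^2 = 6561 ≡ 48 (mod 167)
3^15 = 3^8 · 3^4 · 3^2 · 3^1 ≡ 48 · 81 · 9 · 3 ≡ 100 (mod 167).

100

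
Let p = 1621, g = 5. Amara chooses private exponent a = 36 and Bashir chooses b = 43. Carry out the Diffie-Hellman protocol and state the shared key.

1066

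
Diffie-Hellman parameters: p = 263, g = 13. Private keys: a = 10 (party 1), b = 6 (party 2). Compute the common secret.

75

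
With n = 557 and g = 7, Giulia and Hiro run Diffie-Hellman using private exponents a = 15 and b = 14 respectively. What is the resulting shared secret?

Giulia sends A = g^a mod n = 7^15 mod 557.
7^1 ≡ 7 (mod 557)
7^2 = (7^1)^2 ≡ 7^2 = 49 ≡ 49 (mod 557)
7^4 = (7^2)^2 ≡ 49^2 = 2401 ≡ 173 (mod 557)
7^8 = (7^4)^2 ≡ 173^2 = 29929 ≡ 408 (mod 557)
7^15 = 7^8 · 7^4 · 7^2 · 7^1 ≡ 408 · 173 · 49 · 7 ≡ 307 (mod 557).
So A = 307. Hiro then computes K = A^b mod n = 307^14 mod 557.
307^1 ≡ 307 (mod 557)
307^2 = (307^1)^2 ≡ 307^2 = 94249 ≡ 116 (mod 557)
307^4 = (307^2)^2 ≡ 116^2 = 13456 ≡ 88 (mod 557)
307^8 = (307^4)^2 ≡ 88^2 = 7744 ≡ 503 (mod 557)
307^14 = 307^8 · 307^4 · 307^2 ≡ 503 · 88 · 116 ≡ 198 (mod 557).

198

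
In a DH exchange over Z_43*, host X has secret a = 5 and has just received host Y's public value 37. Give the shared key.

7

Shared key K = 37^5 mod 43.
37^1 ≡ 37 (mod 43)
37^2 = (37^1)^2 ≡ 37^2 = 1369 ≡ 36 (mod 43)
37^4 = (37^2)^2 ≡ 36^2 = 1296 ≡ 6 (mod 43)
37^5 = 37^4 · 37^1 ≡ 6 · 37 ≡ 7 (mod 43).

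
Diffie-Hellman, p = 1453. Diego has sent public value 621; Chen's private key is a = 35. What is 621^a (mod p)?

1391

Shared key K = 621^35 mod 1453.
621^1 ≡ 621 (mod 1453)
621^2 = (621^1)^2 ≡ 621^2 = 385641 ≡ 596 (mod 1453)
621^4 = (621^2)^2 ≡ 596^2 = 355216 ≡ 684 (mod 1453)
621^8 = (621^4)^2 ≡ 684^2 = 467856 ≡ 1443 (mod 1453)
621^16 = (621^8)^2 ≡ 1443^2 = 2082249 ≡ 100 (mod 1453)
621^32 = (621^16)^2 ≡ 100^2 = 10000 ≡ 1282 (mod 1453)
621^35 = 621^32 · 621^2 · 621^1 ≡ 1282 · 596 · 621 ≡ 1391 (mod 1453).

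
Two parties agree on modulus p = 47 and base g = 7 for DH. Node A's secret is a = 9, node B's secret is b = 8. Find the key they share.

Node A sends A = g^a mod p = 7^9 mod 47.
7^1 ≡ 7 (mod 47)
7^2 = (7^1)^2 ≡ 7^2 = 49 ≡ 2 (mod 47)
7^4 = (7^2)^2 ≡ 2^2 = 4 ≡ 4 (mod 47)
7^8 = (7^4)^2 ≡ 4^2 = 16 ≡ 16 (mod 47)
7^9 = 7^8 · 7^1 ≡ 16 · 7 ≡ 18 (mod 47).
So A = 18. Node B then computes K = A^b mod p = 18^8 mod 47.
18^1 ≡ 18 (mod 47)
18^2 = (18^1)^2 ≡ 18^2 = 324 ≡ 42 (mod 47)
18^4 = (18^2)^2 ≡ 42^2 = 1764 ≡ 25 (mod 47)
18^8 = (18^4)^2 ≡ 25^2 = 625 ≡ 14 (mod 47)

14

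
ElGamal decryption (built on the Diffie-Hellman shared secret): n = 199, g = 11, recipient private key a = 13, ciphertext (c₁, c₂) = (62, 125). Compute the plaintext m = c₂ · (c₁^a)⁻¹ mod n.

62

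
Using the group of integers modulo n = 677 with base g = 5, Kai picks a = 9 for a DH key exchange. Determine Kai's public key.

Public value = 5^9 mod 677.
5^1 ≡ 5 (mod 677)
5^2 = (5^1)^2 ≡ 5^2 = 25 ≡ 25 (mod 677)
5^4 = (5^2)^2 ≡ 25^2 = 625 ≡ 625 (mod 677)
5^8 = (5^4)^2 ≡ 625^2 = 390625 ≡ 673 (mod 677)
5^9 = 5^8 · 5^1 ≡ 673 · 5 ≡ 657 (mod 677).

657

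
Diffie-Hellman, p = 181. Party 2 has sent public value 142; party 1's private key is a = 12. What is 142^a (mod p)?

Shared key K = 142^12 mod 181.
142^1 ≡ 142 (mod 181)
142^2 = (142^1)^2 ≡ 142^2 = 20164 ≡ 73 (mod 181)
142^4 = (142^2)^2 ≡ 73^2 = 5329 ≡ 80 (mod 181)
142^8 = (142^4)^2 ≡ 80^2 = 6400 ≡ 65 (mod 181)
142^12 = 142^8 · 142^4 ≡ 65 · 80 ≡ 132 (mod 181).

132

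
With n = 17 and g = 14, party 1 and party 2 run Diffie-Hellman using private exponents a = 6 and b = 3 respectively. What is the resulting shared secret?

9

Party 2 sends B = g^b mod n = 14^3 mod 17.
14^1 ≡ 14 (mod 17)
14^2 = (14^1)^2 ≡ 14^2 = 196 ≡ 9 (mod 17)
14^3 = 14^2 · 14^1 ≡ 9 · 14 ≡ 7 (mod 17).
So B = 7. Party 1 then computes K = B^a mod n = 7^6 mod 17.
7^1 ≡ 7 (mod 17)
7^2 = (7^1)^2 ≡ 7^2 = 49 ≡ 15 (mod 17)
7^4 = (7^2)^2 ≡ 15^2 = 225 ≡ 4 (mod 17)
7^6 = 7^4 · 7^2 ≡ 4 · 15 ≡ 9 (mod 17).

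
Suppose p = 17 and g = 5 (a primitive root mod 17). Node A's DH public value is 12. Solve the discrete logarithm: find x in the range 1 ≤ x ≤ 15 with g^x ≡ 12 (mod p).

Try successive powers of 5 modulo 17:
5^1 ≡ 5
5^2 ≡ 8
5^3 ≡ 6
5^4 ≡ 13
5^5 ≡ 14
5^6 ≡ 2
5^7 ≡ 10
5^8 ≡ 16
5^9 ≡ 12
Found: x = 9.

9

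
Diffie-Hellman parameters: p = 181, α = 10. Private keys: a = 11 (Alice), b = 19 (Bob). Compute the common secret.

23

Alice sends A = α^a mod p = 10^11 mod 181.
10^1 ≡ 10 (mod 181)
10^2 = (10^1)^2 ≡ 10^2 = 100 ≡ 100 (mod 181)
10^4 = (10^2)^2 ≡ 100^2 = 10000 ≡ 45 (mod 181)
10^8 = (10^4)^2 ≡ 45^2 = 2025 ≡ 34 (mod 181)
10^11 = 10^8 · 10^2 · 10^1 ≡ 34 · 100 · 10 ≡ 153 (mod 181).
So A = 153. Bob then computes K = A^b mod p = 153^19 mod 181.
153^1 ≡ 153 (mod 181)
153^2 = (153^1)^2 ≡ 153^2 = 23409 ≡ 60 (mod 181)
153^4 = (153^2)^2 ≡ 60^2 = 3600 ≡ 161 (mod 181)
153^8 = (153^4)^2 ≡ 161^2 = 25921 ≡ 38 (mod 181)
153^16 = (153^8)^2 ≡ 38^2 = 1444 ≡ 177 (mod 181)
153^19 = 153^16 · 153^2 · 153^1 ≡ 177 · 60 · 153 ≡ 23 (mod 181).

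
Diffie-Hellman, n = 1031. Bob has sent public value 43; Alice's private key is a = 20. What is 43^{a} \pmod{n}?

Shared key K = 43^20 mod 1031.
43^1 ≡ 43 (mod 1031)
43^2 = (43^1)^2 ≡ 43^2 = 1849 ≡ 818 (mod 1031)
43^4 = (43^2)^2 ≡ 818^2 = 669124 ≡ 5 (mod 1031)
43^8 = (43^4)^2 ≡ 5^2 = 25 ≡ 25 (mod 1031)
43^16 = (43^8)^2 ≡ 25^2 = 625 ≡ 625 (mod 1031)
43^20 = 43^16 · 43^4 ≡ 625 · 5 ≡ 32 (mod 1031).

32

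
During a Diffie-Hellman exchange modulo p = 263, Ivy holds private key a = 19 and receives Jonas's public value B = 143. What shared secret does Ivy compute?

Shared key K = 143^19 mod 263.
143^1 ≡ 143 (mod 263)
143^2 = (143^1)^2 ≡ 143^2 = 20449 ≡ 198 (mod 263)
143^4 = (143^2)^2 ≡ 198^2 = 39204 ≡ 17 (mod 263)
143^8 = (143^4)^2 ≡ 17^2 = 289 ≡ 26 (mod 263)
143^16 = (143^8)^2 ≡ 26^2 = 676 ≡ 150 (mod 263)
143^19 = 143^16 · 143^2 · 143^1 ≡ 150 · 198 · 143 ≡ 176 (mod 263).

176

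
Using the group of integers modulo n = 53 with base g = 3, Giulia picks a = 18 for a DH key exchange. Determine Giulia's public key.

29

Public value = 3^18 mod 53.
3^1 ≡ 3 (mod 53)
3^2 = (3^1)^2 ≡ 3^2 = 9 ≡ 9 (mod 53)
3^4 = (3^2)^2 ≡ 9^2 = 81 ≡ 28 (mod 53)
3^8 = (3^4)^2 ≡ 28^2 = 784 ≡ 42 (mod 53)
3^16 = (3^8)^2 ≡ 42^2 = 1764 ≡ 15 (mod 53)
3^18 = 3^16 · 3^2 ≡ 15 · 9 ≡ 29 (mod 53).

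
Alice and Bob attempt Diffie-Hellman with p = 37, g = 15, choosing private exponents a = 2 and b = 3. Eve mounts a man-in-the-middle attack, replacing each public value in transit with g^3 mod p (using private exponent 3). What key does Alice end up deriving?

27

Alice receives Eve's public value M = 15^3 mod 37 instead of the honest one.
15^1 ≡ 15 (mod 37)
15^2 = (15^1)^2 ≡ 15^2 = 225 ≡ 3 (mod 37)
15^3 = 15^2 · 15^1 ≡ 3 · 15 ≡ 8 (mod 37).
So M = 8. Alice computes K = M^2 mod 37.
8^1 ≡ 8 (mod 37)
8^2 = (8^1)^2 ≡ 8^2 = 64 ≡ 27 (mod 37)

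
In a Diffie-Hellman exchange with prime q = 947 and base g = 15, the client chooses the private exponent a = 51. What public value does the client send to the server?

Public value = 15^51 (mod 947).
15^1 ≡ 15 (mod 947)
15^2 = (15^1)^2 ≡ 15^2 = 225 ≡ 225 (mod 947)
15^4 = (15^2)^2 ≡ 225^2 = 50625 ≡ 434 (mod 947)
15^8 = (15^4)^2 ≡ 434^2 = 188356 ≡ 850 (mod 947)
15^16 = (15^8)^2 ≡ 850^2 = 722500 ≡ 886 (mod 947)
15^32 = (15^16)^2 ≡ 886^2 = 784996 ≡ 880 (mod 947)
15^51 = 15^32 · 15^16 · 15^2 · 15^1 ≡ 880 · 886 · 225 · 15 ≡ 570 (mod 947).

570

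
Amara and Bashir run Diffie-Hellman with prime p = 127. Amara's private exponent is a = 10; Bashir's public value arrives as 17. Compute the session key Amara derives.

9

Shared key K = 17^10 mod 127.
17^1 ≡ 17 (mod 127)
17^2 = (17^1)^2 ≡ 17^2 = 289 ≡ 35 (mod 127)
17^4 = (17^2)^2 ≡ 35^2 = 1225 ≡ 82 (mod 127)
17^8 = (17^4)^2 ≡ 82^2 = 6724 ≡ 120 (mod 127)
17^10 = 17^8 · 17^2 ≡ 120 · 35 ≡ 9 (mod 127).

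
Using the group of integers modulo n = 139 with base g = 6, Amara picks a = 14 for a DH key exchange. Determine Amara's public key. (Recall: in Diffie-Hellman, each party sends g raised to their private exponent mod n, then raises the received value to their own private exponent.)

Public value = 6^14 mod 139.
6^1 ≡ 6 (mod 139)
6^2 = (6^1)^2 ≡ 6^2 = 36 ≡ 36 (mod 139)
6^4 = (6^2)^2 ≡ 36^2 = 1296 ≡ 45 (mod 139)
6^8 = (6^4)^2 ≡ 45^2 = 2025 ≡ 79 (mod 139)
6^14 = 6^8 · 6^4 · 6^2 ≡ 79 · 45 · 36 ≡ 100 (mod 139).

100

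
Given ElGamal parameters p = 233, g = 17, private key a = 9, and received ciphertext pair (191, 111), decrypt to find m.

Shared mask s = c₁^a mod p = 191^9 mod 233.
191^1 ≡ 191 (mod 233)
191^2 = (191^1)^2 ≡ 191^2 = 36481 ≡ 133 (mod 233)
191^4 = (191^2)^2 ≡ 133^2 = 17689 ≡ 214 (mod 233)
191^8 = (191^4)^2 ≡ 214^2 = 45796 ≡ 128 (mod 233)
191^9 = 191^8 · 191^1 ≡ 128 · 191 ≡ 216 (mod 233).
So s = 216; s⁻¹ ≡ 137 (mod 233).
m = c₂ · s⁻¹ mod 233 = 111 · 137 mod 233 = 62.

62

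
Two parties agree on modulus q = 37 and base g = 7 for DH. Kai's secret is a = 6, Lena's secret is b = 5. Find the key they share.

10

Kai sends A = g^a mod q = 7^6 mod 37.
7^1 ≡ 7 (mod 37)
7^2 = (7^1)^2 ≡ 7^2 = 49 ≡ 12 (mod 37)
7^4 = (7^2)^2 ≡ 12^2 = 144 ≡ 33 (mod 37)
7^6 = 7^4 · 7^2 ≡ 33 · 12 ≡ 26 (mod 37).
So A = 26. Lena then computes K = A^b mod q = 26^5 mod 37.
26^1 ≡ 26 (mod 37)
26^2 = (26^1)^2 ≡ 26^2 = 676 ≡ 10 (mod 37)
26^4 = (26^2)^2 ≡ 10^2 = 100 ≡ 26 (mod 37)
26^5 = 26^4 · 26^1 ≡ 26 · 26 ≡ 10 (mod 37).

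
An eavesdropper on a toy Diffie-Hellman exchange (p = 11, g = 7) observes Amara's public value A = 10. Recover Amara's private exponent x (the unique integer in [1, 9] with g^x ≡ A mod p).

5

Try successive powers of 7 modulo 11:
7^1 ≡ 7
7^2 ≡ 5
7^3 ≡ 2
7^4 ≡ 3
7^5 ≡ 10
Found: x = 5.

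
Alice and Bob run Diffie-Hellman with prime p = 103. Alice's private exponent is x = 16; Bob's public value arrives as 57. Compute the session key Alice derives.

Shared key K = 57^16 mod 103.
57^1 ≡ 57 (mod 103)
57^2 = (57^1)^2 ≡ 57^2 = 3249 ≡ 56 (mod 103)
57^4 = (57^2)^2 ≡ 56^2 = 3136 ≡ 46 (mod 103)
57^8 = (57^4)^2 ≡ 46^2 = 2116 ≡ 56 (mod 103)
57^16 = (57^8)^2 ≡ 56^2 = 3136 ≡ 46 (mod 103)

46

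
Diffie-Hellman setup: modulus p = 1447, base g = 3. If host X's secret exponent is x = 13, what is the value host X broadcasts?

Public value = 3^13 mod 1447.
3^1 ≡ 3 (mod 1447)
3^2 = (3^1)^2 ≡ 3^2 = 9 ≡ 9 (mod 1447)
3^4 = (3^2)^2 ≡ 9^2 = 81 ≡ 81 (mod 1447)
3^8 = (3^4)^2 ≡ 81^2 = 6561 ≡ 773 (mod 1447)
3^13 = 3^8 · 3^4 · 3^1 ≡ 773 · 81 · 3 ≡ 1176 (mod 1447).

1176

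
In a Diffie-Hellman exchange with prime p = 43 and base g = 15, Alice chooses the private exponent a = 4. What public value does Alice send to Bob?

Public value = 15^4 (mod 43).
15^1 ≡ 15 (mod 43)
15^2 = (15^1)^2 ≡ 15^2 = 225 ≡ 10 (mod 43)
15^4 = (15^2)^2 ≡ 10^2 = 100 ≡ 14 (mod 43)

14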